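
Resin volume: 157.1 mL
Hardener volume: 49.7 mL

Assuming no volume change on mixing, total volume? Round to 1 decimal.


V_total = 157.1 + 49.7 = 206.8 mL

206.8


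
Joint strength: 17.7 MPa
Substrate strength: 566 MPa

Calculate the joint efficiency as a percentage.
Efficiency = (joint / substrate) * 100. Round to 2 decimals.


Efficiency = (17.7 / 566) * 100 = 3.13%

3.13


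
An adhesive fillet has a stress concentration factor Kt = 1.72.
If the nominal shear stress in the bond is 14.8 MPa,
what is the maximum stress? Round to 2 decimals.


Max stress = 14.8 * 1.72 = 25.46 MPa

25.46


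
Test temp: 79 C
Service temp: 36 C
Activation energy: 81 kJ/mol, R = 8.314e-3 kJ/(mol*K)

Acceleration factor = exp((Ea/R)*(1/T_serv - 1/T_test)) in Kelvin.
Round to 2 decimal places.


AF = exp((81/0.008314)*(1/309.15 - 1/352.15))
= 46.90

46.90


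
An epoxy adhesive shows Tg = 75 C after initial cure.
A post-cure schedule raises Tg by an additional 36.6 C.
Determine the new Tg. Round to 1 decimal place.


New Tg = 75 + 36.6
= 111.6 C

111.6


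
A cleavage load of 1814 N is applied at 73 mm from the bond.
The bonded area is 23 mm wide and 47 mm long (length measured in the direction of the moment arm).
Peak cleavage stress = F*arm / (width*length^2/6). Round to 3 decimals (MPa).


Moment = 1814 * 73 = 132422 N*mm
Section modulus = 23 * 2209 / 6 = 50807 / 6 mm^3
Stress = 132422 / (50807 / 6) = 794532 / 50807
= 15.638 MPa

15.638


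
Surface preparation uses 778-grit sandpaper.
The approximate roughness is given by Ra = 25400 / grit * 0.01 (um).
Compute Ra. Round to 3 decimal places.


Ra = 25400 / 778 * 0.01
= 254 / 778
= 0.326 um

0.326


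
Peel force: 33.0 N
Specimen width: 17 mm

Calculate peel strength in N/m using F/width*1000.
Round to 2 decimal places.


Peel strength = 33.0 / 17 * 1000 = 1941.18 N/m

1941.18


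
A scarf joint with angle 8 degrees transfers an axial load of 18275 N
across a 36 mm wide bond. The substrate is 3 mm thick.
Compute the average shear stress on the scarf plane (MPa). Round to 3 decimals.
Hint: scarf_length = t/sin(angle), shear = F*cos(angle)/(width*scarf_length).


scarf_length = 3 / sin(8 deg) = 21.5559 mm
cos(8 deg) = 0.990268
shear stress = 18275 * 0.990268 / (36 * 21.5559)
= 23.321 MPa

23.321


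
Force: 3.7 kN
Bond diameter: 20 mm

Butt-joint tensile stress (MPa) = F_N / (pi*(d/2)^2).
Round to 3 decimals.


F_N = 3.7 * 1000 = 3700.0 N
A = pi*(10.0)^2 = 314.1593 mm^2
stress = 3700.0 / 314.1593 = 11.777 MPa

11.777


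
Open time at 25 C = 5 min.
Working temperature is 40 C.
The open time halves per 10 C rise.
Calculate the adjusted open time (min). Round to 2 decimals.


factor = 2^((40 - 25) / 10) = 2.8284
ot = 5 / 2.8284 = 1.77 min

1.77


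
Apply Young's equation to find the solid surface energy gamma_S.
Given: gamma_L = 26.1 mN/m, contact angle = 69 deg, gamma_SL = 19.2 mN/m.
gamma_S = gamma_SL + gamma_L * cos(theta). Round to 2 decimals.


theta_rad = 69 * pi/180 = 1.204277
gamma_S = 19.2 + 26.1 * cos(1.204277)
= 28.55 mN/m

28.55


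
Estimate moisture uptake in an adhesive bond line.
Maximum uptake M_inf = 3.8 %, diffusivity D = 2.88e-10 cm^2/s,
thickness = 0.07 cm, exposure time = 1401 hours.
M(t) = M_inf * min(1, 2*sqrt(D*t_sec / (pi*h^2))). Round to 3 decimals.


Convert time: 1401 h = 5043600 s
ratio = min(1, 2*sqrt(2.88e-10*5043600/(pi*0.07^2)))
= 0.614361
M(t) = 3.8 * 0.614361 = 2.335%

2.335


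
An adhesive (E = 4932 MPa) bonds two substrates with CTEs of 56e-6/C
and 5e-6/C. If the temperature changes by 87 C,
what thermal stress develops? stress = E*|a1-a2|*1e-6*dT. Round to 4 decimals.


Stress = 4932 * |56 - 5| * 1e-6 * 87
= 21.8833 MPa

21.8833


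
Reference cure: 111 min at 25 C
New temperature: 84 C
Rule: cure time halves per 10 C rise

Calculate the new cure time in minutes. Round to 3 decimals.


factor = 2^((84-25)/10) = 59.7141
t_new = 111 / 59.7141 = 1.859 min

1.859


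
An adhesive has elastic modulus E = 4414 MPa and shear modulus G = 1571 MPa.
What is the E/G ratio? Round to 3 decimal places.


E/G = 4414 / 1571 = 2.810

2.810


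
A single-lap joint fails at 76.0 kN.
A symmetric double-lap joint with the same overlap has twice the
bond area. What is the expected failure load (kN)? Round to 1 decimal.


Double-lap load = 2 * 76.0 = 152.0 kN

152.0


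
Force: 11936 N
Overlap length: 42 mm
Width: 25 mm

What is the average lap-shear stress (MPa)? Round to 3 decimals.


Average shear stress = F / (overlap * width)
= 11936 / (42 * 25)
= 11.368 MPa

11.368


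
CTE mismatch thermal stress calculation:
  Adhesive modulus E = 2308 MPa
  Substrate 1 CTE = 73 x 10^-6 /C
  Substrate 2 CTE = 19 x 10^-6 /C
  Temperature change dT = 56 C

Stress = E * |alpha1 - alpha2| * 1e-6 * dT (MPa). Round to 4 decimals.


delta_alpha = |73 - 19| = 54 x 10^-6/C
Stress = 2308 * 54e-6 * 56
= 6.9794 MPa

6.9794


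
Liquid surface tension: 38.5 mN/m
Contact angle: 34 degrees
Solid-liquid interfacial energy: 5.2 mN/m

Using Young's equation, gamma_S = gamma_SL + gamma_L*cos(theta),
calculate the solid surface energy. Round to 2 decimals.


gamma_S = 5.2 + 38.5 * cos(34)
= 37.12 mN/m

37.12


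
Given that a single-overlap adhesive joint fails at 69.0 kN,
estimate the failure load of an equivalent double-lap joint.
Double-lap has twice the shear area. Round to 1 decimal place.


Double-lap factor = 2
Expected load = 69.0 * 2 = 138.0 kN

138.0


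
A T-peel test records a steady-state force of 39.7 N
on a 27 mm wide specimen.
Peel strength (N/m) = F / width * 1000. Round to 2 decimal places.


Peel strength = 39.7 / 27 * 1000
= 1470.37 N/m

1470.37


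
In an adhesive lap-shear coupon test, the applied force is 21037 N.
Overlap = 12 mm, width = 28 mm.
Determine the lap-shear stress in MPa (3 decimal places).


stress = F / (overlap * width)
= 21037 / (12 * 28)
= 62.610 MPa

62.610


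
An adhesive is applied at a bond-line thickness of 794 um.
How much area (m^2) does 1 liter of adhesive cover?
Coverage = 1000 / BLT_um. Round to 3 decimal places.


Coverage = 1000 / 794 = 1.259 m^2

1.259


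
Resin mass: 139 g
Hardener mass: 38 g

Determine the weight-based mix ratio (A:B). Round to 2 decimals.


Ratio = 139 / 38 = 3.66

3.66


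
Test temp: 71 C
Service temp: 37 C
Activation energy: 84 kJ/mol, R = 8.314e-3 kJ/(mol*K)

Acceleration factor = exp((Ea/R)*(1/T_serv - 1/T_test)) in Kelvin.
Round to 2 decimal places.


AF = exp((84/0.008314)*(1/310.15 - 1/344.15))
= 24.99

24.99


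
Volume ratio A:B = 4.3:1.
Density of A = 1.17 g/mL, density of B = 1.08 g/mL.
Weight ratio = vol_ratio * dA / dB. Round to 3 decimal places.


Wt ratio = 4.3 * 1.17 / 1.08
= 4.658

4.658


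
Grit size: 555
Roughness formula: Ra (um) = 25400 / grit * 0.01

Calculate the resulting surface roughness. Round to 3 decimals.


Ra = 25400 / 555 * 0.01
= 0.458 um

0.458


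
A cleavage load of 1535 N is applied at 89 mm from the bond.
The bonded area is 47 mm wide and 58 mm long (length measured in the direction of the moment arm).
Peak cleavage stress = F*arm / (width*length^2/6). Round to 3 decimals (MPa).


Moment = 1535 * 89 = 136615 N*mm
Section modulus = 47 * 3364 / 6 = 158108 / 6 mm^3
Stress = 136615 / (158108 / 6) = 819690 / 158108
= 5.184 MPa

5.184


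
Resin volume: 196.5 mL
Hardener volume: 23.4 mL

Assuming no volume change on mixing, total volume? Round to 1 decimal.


V_total = 196.5 + 23.4 = 219.9 mL

219.9


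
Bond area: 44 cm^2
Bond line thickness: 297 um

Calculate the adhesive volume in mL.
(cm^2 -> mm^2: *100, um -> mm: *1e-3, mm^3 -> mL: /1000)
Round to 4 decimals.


V = 44*100 * 297*1e-3 / 1000
= 1.3068 mL

1.3068


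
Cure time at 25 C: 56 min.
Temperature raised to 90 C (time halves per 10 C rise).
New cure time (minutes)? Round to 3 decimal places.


Acceleration factor = 2^(65/10) = 90.5097
New time = 56 / 90.5097 = 0.619 min

0.619


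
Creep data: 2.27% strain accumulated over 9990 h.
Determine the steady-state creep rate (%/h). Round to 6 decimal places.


Rate = 2.27 / 9990 = 0.000227 %/h

0.000227


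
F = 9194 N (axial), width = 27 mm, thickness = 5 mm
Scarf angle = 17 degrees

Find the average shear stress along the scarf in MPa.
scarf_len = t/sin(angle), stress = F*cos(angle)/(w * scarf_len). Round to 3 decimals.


scarf_len = 5/sin(17 deg) = 17.1015
cos(17 deg) = 0.956305
stress = 9194*0.956305/(27*17.1015) = 19.042 MPa

19.042


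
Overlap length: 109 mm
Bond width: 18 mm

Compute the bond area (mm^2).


Bond area = 109 * 18 = 1962 mm^2

1962


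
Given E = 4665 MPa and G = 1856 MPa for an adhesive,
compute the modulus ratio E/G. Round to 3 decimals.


E/G ratio = 4665 / 1856 = 2.513

2.513


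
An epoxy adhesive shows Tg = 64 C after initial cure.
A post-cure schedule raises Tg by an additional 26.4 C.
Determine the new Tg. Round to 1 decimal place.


New Tg = 64 + 26.4
= 90.4 C

90.4


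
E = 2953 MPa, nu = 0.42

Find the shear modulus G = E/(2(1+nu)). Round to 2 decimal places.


G = 2953 / (2 * 1.42)
= 1039.79 MPa

1039.79


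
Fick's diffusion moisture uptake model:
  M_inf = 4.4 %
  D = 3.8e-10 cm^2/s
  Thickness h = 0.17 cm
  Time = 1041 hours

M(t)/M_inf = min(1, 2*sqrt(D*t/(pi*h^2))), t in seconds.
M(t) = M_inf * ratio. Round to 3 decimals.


t_sec = 1041 * 3600 = 3747600
ratio = 2*sqrt(3.8e-10*3747600/(pi*0.17^2))
= min(1, 0.250481)
= 0.250481
M(t) = 4.4 * 0.250481 = 1.102 %

1.102


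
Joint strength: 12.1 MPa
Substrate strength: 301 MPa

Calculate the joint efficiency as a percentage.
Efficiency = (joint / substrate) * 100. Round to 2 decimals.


Efficiency = (12.1 / 301) * 100 = 4.02%

4.02


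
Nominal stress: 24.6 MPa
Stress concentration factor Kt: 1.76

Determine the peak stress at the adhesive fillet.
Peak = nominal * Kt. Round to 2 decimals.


Peak stress = 24.6 * 1.76
= 43.30 MPa

43.30


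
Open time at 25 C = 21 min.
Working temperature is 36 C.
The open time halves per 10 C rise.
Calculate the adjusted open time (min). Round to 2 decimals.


factor = 2^((36 - 25) / 10) = 2.1435
ot = 21 / 2.1435 = 9.80 min

9.80


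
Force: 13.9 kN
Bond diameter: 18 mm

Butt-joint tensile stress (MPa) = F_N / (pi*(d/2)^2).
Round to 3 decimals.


F_N = 13.9 * 1000 = 13900.0 N
A = pi*(9.0)^2 = 254.4690 mm^2
stress = 13900.0 / 254.4690 = 54.624 MPa

54.624


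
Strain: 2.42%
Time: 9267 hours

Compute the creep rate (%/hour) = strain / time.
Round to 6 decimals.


Creep rate = 2.42 / 9267
= 0.000261 %/h

0.000261


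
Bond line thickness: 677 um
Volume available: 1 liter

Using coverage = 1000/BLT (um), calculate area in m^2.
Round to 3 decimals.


1 L = 1e6 mm^3, thickness = 677 um = 0.677 mm
Area = 1e6 / 0.677 mm^2 = (1e6 / 0.677) / 1e6 m^2 = 1000 / 677 m^2
= 1.477 m^2

1.477


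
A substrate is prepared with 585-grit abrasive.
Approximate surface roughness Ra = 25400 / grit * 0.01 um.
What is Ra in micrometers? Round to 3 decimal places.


Ra = 25400 / 585 * 0.01 = 0.434 um

0.434


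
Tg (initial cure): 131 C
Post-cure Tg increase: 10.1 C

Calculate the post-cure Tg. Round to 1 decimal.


Post-cure Tg = 131 + 10.1 = 141.1 C

141.1


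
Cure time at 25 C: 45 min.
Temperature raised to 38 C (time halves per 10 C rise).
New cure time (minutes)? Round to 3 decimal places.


Acceleration factor = 2^(13/10) = 2.4623
New time = 45 / 2.4623 = 18.276 min

18.276


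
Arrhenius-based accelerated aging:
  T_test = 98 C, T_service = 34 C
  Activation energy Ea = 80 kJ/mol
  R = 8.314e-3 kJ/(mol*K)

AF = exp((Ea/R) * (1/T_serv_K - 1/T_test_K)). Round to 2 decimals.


T_test_K = 371.15, T_serv_K = 307.15
AF = exp((80/8.314e-3) * (1/307.15 - 1/371.15))
= 221.86

221.86


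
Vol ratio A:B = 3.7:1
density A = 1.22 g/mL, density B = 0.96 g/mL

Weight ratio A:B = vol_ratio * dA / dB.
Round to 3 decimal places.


Weight ratio = 3.7 * 1.22 / 0.96
= 4.702

4.702


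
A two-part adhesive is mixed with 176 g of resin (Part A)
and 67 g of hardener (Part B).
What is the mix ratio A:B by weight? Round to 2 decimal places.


Mix ratio = mass_A / mass_B
= 176 / 67
= 2.63

2.63


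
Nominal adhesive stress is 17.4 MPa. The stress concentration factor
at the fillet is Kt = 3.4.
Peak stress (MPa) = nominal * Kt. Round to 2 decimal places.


Peak = 17.4 * 3.4 = 59.16 MPa

59.16


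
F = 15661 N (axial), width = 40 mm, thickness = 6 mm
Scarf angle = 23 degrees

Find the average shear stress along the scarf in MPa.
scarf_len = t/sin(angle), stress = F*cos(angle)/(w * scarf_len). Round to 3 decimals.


scarf_len = 6/sin(23 deg) = 15.3558
cos(23 deg) = 0.920505
stress = 15661*0.920505/(40*15.3558) = 23.470 MPa

23.470


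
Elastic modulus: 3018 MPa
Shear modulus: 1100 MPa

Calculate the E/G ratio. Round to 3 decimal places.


E / G = 3018 / 1100 = 2.744

2.744


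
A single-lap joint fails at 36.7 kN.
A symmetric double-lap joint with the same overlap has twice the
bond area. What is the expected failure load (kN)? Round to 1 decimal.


Double-lap load = 2 * 36.7 = 73.4 kN

73.4


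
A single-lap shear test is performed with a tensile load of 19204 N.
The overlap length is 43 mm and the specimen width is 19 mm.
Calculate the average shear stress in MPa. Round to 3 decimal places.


Shear stress = F / (overlap * width)
= 19204 / (43 * 19)
= 19204 / 817
= 23.506 MPa

23.506


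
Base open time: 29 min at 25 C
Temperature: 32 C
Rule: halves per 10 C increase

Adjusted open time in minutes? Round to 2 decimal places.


Acceleration = 2^((32-25)/10) = 1.6245
Open time = 29 / 1.6245 = 17.85 min

17.85


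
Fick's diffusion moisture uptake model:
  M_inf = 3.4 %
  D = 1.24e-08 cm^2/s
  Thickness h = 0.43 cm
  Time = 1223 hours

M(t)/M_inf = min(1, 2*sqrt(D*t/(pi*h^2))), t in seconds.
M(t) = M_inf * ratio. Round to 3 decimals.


t_sec = 1223 * 3600 = 4402800
ratio = 2*sqrt(1.24e-08*4402800/(pi*0.43^2))
= min(1, 0.613143)
= 0.613143
M(t) = 3.4 * 0.613143 = 2.085 %

2.085


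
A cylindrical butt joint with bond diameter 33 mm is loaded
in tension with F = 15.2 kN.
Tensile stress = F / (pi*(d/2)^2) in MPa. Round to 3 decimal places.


Area = pi * (33/2)^2 = 855.2986 mm^2
Stress = 15.2*1000 / 855.2986
= 17.772 MPa

17.772


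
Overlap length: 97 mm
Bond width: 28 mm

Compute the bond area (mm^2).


Bond area = 97 * 28 = 2716 mm^2

2716


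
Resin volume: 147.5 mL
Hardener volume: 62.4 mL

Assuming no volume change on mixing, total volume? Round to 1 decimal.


V_total = 147.5 + 62.4 = 209.9 mL

209.9


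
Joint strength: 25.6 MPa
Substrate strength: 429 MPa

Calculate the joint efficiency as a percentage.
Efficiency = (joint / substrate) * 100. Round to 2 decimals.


Efficiency = (25.6 / 429) * 100 = 5.97%

5.97


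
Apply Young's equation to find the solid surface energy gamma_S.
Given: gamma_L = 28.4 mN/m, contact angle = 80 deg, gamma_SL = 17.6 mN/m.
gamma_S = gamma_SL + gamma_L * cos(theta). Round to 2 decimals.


theta_rad = 80 * pi/180 = 1.396263
gamma_S = 17.6 + 28.4 * cos(1.396263)
= 22.53 mN/m

22.53


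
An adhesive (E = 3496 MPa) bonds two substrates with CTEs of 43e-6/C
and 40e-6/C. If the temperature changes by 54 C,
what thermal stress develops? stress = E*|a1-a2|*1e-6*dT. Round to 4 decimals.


Stress = 3496 * |43 - 40| * 1e-6 * 54
= 0.5664 MPa

0.5664


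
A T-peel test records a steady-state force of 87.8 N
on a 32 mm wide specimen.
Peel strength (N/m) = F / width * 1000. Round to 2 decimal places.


Peel strength = 87.8 / 32 * 1000
= 2743.75 N/m

2743.75


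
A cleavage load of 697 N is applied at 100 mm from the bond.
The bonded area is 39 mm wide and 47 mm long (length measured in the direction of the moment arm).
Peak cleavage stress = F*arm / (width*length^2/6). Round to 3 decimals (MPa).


Moment = 697 * 100 = 69700 N*mm
Section modulus = 39 * 2209 / 6 = 86151 / 6 mm^3
Stress = 69700 / (86151 / 6) = 418200 / 86151
= 4.854 MPa

4.854


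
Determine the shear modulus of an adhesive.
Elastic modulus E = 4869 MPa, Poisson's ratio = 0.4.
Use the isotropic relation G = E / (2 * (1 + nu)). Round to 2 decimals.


G = 4869 / (2*(1+0.4)) = 4869 / 2.80
= 1738.93 MPa

1738.93


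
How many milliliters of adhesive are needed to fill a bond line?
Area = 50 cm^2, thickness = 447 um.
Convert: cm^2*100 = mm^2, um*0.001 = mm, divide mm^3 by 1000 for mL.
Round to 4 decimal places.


= (50 * 100) * (447 * 0.001) / 1000
= 2.2350 mL

2.2350


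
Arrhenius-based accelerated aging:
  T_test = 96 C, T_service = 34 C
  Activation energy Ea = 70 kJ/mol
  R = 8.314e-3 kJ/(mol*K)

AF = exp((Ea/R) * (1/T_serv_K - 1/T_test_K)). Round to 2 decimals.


T_test_K = 369.15, T_serv_K = 307.15
AF = exp((70/8.314e-3) * (1/307.15 - 1/369.15))
= 99.87

99.87


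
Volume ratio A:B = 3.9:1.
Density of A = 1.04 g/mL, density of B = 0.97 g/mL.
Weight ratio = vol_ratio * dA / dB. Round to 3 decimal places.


Wt ratio = 3.9 * 1.04 / 0.97
= 4.181

4.181


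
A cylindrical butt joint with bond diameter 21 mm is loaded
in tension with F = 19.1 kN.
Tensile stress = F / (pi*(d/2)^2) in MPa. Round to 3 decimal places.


Area = pi * (21/2)^2 = 346.3606 mm^2
Stress = 19.1*1000 / 346.3606
= 55.145 MPa

55.145


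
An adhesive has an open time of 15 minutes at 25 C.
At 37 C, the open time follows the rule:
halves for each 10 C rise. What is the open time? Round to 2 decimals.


Factor = 2^((37-25)/10) = 2.2974
Open time = 15 / 2.2974 = 6.53 min

6.53


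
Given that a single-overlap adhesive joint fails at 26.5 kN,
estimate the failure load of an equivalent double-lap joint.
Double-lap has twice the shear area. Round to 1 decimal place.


Double-lap factor = 2
Expected load = 26.5 * 2 = 53.0 kN

53.0


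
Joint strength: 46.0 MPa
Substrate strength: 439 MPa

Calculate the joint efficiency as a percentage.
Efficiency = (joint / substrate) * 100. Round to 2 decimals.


Efficiency = (46.0 / 439) * 100 = 10.48%

10.48


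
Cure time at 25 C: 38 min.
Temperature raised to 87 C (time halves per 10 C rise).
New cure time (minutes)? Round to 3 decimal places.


Acceleration factor = 2^(62/10) = 73.5167
New time = 38 / 73.5167 = 0.517 min

0.517


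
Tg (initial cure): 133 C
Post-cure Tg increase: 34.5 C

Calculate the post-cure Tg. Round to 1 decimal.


Post-cure Tg = 133 + 34.5 = 167.5 C

167.5


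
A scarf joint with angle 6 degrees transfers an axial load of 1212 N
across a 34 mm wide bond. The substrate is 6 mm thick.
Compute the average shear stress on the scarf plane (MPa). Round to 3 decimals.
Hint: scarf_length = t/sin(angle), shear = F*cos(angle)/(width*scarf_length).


scarf_length = 6 / sin(6 deg) = 57.4006 mm
cos(6 deg) = 0.994522
shear stress = 1212 * 0.994522 / (34 * 57.4006)
= 0.618 MPa

0.618


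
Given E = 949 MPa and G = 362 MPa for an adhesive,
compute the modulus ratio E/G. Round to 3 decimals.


E/G ratio = 949 / 362 = 2.622

2.622


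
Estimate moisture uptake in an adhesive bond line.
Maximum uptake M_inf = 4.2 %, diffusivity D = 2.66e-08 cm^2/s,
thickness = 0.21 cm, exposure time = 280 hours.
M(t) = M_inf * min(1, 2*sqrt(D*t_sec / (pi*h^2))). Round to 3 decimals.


Convert time: 280 h = 1008000 s
ratio = min(1, 2*sqrt(2.66e-08*1008000/(pi*0.21^2)))
= 0.879846
M(t) = 4.2 * 0.879846 = 3.695%

3.695


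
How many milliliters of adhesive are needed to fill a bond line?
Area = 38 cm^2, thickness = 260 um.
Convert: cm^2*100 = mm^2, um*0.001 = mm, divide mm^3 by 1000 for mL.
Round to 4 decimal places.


= (38 * 100) * (260 * 0.001) / 1000
= 0.9880 mL

0.9880


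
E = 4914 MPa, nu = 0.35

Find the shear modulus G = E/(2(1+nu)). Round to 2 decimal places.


G = 4914 / (2 * 1.35)
= 1820.00 MPa

1820.00


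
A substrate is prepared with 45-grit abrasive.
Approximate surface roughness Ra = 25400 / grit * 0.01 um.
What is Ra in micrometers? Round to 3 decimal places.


Ra = 25400 / 45 * 0.01 = 5.644 um

5.644


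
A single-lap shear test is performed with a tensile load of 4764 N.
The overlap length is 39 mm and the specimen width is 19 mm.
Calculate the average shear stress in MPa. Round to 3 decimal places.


Shear stress = F / (overlap * width)
= 4764 / (39 * 19)
= 4764 / 741
= 6.429 MPa

6.429


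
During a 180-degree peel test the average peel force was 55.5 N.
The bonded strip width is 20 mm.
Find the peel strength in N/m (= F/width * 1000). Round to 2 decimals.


Peel strength = F/width * 1000
= 55.5 / 20 * 1000
= 2775.00 N/m

2775.00


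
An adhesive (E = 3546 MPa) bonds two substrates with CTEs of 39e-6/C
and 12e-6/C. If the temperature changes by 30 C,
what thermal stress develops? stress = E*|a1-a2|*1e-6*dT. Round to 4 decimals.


Stress = 3546 * |39 - 12| * 1e-6 * 30
= 2.8723 MPa

2.8723


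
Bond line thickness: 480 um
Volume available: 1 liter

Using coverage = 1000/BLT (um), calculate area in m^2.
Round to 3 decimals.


1 L = 1e6 mm^3, thickness = 480 um = 0.48 mm
Area = 1e6 / 0.48 mm^2 = (1e6 / 0.48) / 1e6 m^2 = 1000 / 480 m^2
= 2.083 m^2

2.083


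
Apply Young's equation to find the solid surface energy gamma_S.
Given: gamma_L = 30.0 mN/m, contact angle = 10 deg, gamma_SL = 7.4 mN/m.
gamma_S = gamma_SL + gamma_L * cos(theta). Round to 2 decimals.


theta_rad = 10 * pi/180 = 0.174533
gamma_S = 7.4 + 30.0 * cos(0.174533)
= 36.94 mN/m

36.94


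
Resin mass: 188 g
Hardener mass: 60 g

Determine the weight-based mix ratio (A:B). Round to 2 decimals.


Ratio = 188 / 60 = 3.13

3.13


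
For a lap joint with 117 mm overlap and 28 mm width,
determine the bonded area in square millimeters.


Area = 117 * 28 = 3276 mm^2

3276


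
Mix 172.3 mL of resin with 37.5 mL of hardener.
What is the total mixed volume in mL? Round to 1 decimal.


Total = 172.3 + 37.5 = 209.8 mL

209.8


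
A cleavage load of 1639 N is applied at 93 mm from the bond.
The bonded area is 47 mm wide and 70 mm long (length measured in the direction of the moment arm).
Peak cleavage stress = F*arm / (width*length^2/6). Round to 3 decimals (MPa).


Moment = 1639 * 93 = 152427 N*mm
Section modulus = 47 * 4900 / 6 = 230300 / 6 mm^3
Stress = 152427 / (230300 / 6) = 914562 / 230300
= 3.971 MPa

3.971


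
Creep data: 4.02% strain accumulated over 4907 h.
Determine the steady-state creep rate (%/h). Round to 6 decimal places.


Rate = 4.02 / 4907 = 0.000819 %/h

0.000819


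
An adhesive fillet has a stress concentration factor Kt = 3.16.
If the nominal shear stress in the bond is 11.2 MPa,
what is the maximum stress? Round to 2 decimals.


Max stress = 11.2 * 3.16 = 35.39 MPa

35.39


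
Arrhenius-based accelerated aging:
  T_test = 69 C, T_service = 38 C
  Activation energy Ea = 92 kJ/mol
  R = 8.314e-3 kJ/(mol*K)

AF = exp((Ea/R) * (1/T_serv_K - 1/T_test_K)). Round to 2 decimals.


T_test_K = 342.15, T_serv_K = 311.15
AF = exp((92/8.314e-3) * (1/311.15 - 1/342.15))
= 25.08

25.08


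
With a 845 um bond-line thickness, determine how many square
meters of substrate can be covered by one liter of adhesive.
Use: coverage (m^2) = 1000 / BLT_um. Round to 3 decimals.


Coverage = 1000 / 845 = 1.183 m^2

1.183


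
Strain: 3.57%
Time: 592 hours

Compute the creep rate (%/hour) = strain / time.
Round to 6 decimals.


Creep rate = 3.57 / 592
= 0.006030 %/h

0.006030


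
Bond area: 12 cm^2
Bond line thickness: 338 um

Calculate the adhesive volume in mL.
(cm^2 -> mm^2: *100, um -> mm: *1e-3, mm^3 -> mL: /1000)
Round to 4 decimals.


V = 12*100 * 338*1e-3 / 1000
= 0.4056 mL

0.4056


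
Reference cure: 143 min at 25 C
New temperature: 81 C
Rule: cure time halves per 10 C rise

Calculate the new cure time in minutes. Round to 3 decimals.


factor = 2^((81-25)/10) = 48.5029
t_new = 143 / 48.5029 = 2.948 min

2.948


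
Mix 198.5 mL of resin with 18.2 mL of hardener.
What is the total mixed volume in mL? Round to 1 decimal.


Total = 198.5 + 18.2 = 216.7 mL

216.7


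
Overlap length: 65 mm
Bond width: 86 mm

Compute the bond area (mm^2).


Bond area = 65 * 86 = 5590 mm^2

5590


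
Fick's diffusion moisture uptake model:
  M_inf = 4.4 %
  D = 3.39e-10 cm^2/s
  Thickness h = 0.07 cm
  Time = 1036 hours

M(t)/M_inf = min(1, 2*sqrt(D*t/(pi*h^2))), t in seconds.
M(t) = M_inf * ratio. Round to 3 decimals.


t_sec = 1036 * 3600 = 3729600
ratio = 2*sqrt(3.39e-10*3729600/(pi*0.07^2))
= min(1, 0.573176)
= 0.573176
M(t) = 4.4 * 0.573176 = 2.522 %

2.522


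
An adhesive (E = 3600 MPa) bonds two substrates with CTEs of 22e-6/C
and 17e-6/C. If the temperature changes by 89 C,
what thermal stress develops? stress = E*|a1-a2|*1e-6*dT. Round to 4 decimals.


Stress = 3600 * |22 - 17| * 1e-6 * 89
= 1.6020 MPa

1.6020


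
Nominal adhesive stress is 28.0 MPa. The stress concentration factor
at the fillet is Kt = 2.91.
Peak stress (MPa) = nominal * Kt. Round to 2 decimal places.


Peak = 28.0 * 2.91 = 81.48 MPa

81.48


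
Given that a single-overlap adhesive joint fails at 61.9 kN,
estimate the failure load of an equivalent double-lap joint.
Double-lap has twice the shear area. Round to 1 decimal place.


Double-lap factor = 2
Expected load = 61.9 * 2 = 123.8 kN

123.8


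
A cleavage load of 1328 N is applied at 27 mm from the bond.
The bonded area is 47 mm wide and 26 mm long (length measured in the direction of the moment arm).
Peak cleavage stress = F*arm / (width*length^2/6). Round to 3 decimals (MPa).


Moment = 1328 * 27 = 35856 N*mm
Section modulus = 47 * 676 / 6 = 31772 / 6 mm^3
Stress = 35856 / (31772 / 6) = 215136 / 31772
= 6.771 MPa

6.771


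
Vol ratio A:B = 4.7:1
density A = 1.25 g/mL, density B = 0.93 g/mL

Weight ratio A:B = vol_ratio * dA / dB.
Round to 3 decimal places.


Weight ratio = 4.7 * 1.25 / 0.93
= 6.317

6.317


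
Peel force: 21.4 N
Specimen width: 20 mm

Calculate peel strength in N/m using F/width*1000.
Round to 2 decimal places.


Peel strength = 21.4 / 20 * 1000 = 1070.00 N/m

1070.00


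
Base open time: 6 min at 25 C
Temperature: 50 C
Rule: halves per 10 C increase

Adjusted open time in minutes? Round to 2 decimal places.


Acceleration = 2^((50-25)/10) = 5.6569
Open time = 6 / 5.6569 = 1.06 min

1.06


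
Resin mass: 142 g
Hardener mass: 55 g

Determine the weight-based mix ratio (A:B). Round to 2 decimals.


Ratio = 142 / 55 = 2.58

2.58


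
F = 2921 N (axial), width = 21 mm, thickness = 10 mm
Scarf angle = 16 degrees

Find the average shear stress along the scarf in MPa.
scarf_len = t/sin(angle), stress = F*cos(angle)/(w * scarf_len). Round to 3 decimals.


scarf_len = 10/sin(16 deg) = 36.2796
cos(16 deg) = 0.961262
stress = 2921*0.961262/(21*36.2796) = 3.685 MPa

3.685


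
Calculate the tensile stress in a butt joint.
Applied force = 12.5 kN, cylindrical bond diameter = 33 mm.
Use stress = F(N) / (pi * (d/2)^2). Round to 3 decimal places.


A = pi * 16.5^2 = 855.2986 mm^2
sigma = 12500.0 / 855.2986 = 14.615 MPa

14.615


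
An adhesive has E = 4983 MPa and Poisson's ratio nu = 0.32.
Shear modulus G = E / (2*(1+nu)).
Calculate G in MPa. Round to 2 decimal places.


G = 4983 / (2*(1+0.32))
= 4983 / 2.64
= 1887.50 MPa

1887.50


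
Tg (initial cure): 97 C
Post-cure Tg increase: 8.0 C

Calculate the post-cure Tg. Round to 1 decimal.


Post-cure Tg = 97 + 8.0 = 105.0 C

105.0


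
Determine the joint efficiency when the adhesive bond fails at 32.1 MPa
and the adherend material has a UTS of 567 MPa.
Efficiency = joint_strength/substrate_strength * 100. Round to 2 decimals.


Joint efficiency = 32.1 / 567 * 100
= 5.66%

5.66


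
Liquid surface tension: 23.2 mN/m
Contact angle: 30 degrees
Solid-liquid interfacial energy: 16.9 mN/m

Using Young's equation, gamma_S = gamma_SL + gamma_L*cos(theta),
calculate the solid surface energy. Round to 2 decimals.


gamma_S = 16.9 + 23.2 * cos(30)
= 36.99 mN/m

36.99


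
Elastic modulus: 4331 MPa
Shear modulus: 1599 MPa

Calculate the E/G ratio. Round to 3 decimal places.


E / G = 4331 / 1599 = 2.709

2.709


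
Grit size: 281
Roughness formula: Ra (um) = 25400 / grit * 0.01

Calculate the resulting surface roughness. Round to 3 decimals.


Ra = 25400 / 281 * 0.01
= 0.904 um

0.904


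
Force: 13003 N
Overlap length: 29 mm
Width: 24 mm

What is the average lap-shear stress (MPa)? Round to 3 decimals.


Average shear stress = F / (overlap * width)
= 13003 / (29 * 24)
= 18.682 MPa

18.682


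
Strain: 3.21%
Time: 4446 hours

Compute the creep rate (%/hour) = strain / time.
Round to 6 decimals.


Creep rate = 3.21 / 4446
= 0.000722 %/h

0.000722


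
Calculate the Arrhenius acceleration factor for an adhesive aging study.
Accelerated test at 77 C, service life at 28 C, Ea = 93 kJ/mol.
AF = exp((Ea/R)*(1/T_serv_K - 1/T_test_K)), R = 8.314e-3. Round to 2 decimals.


T_test = 350.15 K, T_serv = 301.15 K
Ea/R = 93 / 0.008314 = 11185.95
AF = exp(11185.95 * (1/301.15 - 1/350.15))
= 180.90

180.90


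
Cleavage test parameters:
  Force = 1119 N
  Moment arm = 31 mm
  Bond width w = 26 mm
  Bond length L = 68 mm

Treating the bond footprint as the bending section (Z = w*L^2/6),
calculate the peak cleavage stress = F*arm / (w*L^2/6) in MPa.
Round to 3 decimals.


M = 1119 * 31 = 34689 N*mm
Z = 26 * 68^2 / 6 = 120224 / 6 mm^3
sigma = M / Z = 6 * 34689 / 120224 = 208134 / 120224
= 1.731 MPa

1.731


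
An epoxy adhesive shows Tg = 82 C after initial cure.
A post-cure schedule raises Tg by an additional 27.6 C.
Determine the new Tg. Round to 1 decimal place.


New Tg = 82 + 27.6
= 109.6 C

109.6


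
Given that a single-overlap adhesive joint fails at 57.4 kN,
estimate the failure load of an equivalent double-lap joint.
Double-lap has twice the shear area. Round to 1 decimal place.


Double-lap factor = 2
Expected load = 57.4 * 2 = 114.8 kN

114.8


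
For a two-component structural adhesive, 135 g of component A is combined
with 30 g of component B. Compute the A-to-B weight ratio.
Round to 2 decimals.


Weight ratio A:B = 135 / 30
= 4.50

4.50


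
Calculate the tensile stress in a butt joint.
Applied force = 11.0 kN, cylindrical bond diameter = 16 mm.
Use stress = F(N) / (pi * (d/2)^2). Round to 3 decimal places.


A = pi * 8.0^2 = 201.0619 mm^2
sigma = 11000.0 / 201.0619 = 54.710 MPa

54.710


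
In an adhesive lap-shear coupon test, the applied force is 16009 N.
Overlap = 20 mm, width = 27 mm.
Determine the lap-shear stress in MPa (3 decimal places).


stress = F / (overlap * width)
= 16009 / (20 * 27)
= 29.646 MPa

29.646


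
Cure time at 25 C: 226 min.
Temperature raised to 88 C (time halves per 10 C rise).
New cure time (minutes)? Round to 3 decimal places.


Acceleration factor = 2^(63/10) = 78.7932
New time = 226 / 78.7932 = 2.868 min

2.868


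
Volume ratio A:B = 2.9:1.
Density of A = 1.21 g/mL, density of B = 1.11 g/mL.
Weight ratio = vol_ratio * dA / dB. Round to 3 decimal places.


Wt ratio = 2.9 * 1.21 / 1.11
= 3.161

3.161


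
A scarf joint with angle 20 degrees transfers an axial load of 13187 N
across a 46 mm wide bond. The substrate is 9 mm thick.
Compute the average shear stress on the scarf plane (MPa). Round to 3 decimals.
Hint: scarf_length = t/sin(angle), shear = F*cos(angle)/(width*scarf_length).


scarf_length = 9 / sin(20 deg) = 26.3142 mm
cos(20 deg) = 0.939693
shear stress = 13187 * 0.939693 / (46 * 26.3142)
= 10.237 MPa

10.237


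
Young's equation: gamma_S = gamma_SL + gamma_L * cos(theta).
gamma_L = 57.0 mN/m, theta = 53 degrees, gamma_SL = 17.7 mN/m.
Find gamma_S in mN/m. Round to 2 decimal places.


cos(53 deg) = 0.601815
gamma_S = 17.7 + 57.0 * 0.601815
= 52.00 mN/m

52.00


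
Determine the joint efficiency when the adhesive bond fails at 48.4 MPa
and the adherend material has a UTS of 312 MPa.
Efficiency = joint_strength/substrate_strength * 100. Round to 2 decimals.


Joint efficiency = 48.4 / 312 * 100
= 15.51%

15.51


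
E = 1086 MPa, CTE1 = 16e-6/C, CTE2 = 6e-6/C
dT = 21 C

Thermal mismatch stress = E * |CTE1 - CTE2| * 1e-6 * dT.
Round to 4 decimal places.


= 1086 * 10e-6 * 21
= 0.2281 MPa

0.2281


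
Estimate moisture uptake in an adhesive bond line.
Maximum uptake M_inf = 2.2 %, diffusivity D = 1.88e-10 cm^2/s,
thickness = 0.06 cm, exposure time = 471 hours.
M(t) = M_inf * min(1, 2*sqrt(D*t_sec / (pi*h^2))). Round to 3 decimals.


Convert time: 471 h = 1695600 s
ratio = min(1, 2*sqrt(1.88e-10*1695600/(pi*0.06^2)))
= 0.335772
M(t) = 2.2 * 0.335772 = 0.739%

0.739


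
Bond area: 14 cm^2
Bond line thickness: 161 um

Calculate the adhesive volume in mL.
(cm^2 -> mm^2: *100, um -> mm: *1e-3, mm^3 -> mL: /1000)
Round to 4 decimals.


V = 14*100 * 161*1e-3 / 1000
= 0.2254 mL

0.2254


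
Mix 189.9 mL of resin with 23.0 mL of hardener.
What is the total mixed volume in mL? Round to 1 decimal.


Total = 189.9 + 23.0 = 212.9 mL

212.9


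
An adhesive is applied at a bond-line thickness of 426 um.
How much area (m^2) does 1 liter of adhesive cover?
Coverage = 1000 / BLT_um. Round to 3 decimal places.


Coverage = 1000 / 426 = 2.347 m^2

2.347


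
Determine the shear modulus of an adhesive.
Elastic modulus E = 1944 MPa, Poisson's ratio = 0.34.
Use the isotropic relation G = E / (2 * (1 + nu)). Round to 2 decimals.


G = 1944 / (2*(1+0.34)) = 1944 / 2.68
= 725.37 MPa

725.37


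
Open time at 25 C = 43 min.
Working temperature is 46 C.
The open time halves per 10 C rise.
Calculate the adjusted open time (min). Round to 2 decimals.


factor = 2^((46 - 25) / 10) = 4.2871
ot = 43 / 4.2871 = 10.03 min

10.03


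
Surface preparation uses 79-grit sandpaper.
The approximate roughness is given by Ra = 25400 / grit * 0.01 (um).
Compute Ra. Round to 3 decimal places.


Ra = 25400 / 79 * 0.01
= 254 / 79
= 3.215 um

3.215


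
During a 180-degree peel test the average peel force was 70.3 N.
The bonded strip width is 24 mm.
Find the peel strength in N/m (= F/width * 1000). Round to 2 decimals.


Peel strength = F/width * 1000
= 70.3 / 24 * 1000
= 2929.17 N/m

2929.17


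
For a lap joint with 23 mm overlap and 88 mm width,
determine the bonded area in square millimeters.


Area = 23 * 88 = 2024 mm^2

2024


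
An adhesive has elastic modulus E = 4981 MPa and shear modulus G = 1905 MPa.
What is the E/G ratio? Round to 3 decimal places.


E/G = 4981 / 1905 = 2.615

2.615


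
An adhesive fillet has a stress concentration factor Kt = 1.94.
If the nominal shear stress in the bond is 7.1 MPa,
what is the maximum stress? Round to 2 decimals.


Max stress = 7.1 * 1.94 = 13.77 MPa

13.77


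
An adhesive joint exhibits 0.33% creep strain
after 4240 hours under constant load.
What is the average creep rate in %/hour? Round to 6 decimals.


Creep rate = strain / time
= 0.33 / 4240
= 0.000078 %/h

0.000078


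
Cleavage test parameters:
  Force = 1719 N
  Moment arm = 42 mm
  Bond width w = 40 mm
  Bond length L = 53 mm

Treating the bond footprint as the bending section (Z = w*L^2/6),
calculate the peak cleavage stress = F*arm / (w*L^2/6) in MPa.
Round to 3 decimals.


M = 1719 * 42 = 72198 N*mm
Z = 40 * 53^2 / 6 = 112360 / 6 mm^3
sigma = M / Z = 6 * 72198 / 112360 = 433188 / 112360
= 3.855 MPa

3.855


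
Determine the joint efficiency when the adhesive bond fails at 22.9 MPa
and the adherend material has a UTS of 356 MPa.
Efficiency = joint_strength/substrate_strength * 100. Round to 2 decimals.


Joint efficiency = 22.9 / 356 * 100
= 6.43%

6.43


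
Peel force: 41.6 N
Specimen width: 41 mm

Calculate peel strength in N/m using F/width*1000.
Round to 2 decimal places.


Peel strength = 41.6 / 41 * 1000 = 1014.63 N/m

1014.63


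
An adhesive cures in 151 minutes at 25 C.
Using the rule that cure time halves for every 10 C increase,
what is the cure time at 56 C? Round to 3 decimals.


Factor = 2^((56 - 25) / 10) = 8.5742
Cure time = 151 / 8.5742
= 17.611 minutes

17.611


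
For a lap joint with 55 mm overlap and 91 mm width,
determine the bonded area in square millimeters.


Area = 55 * 91 = 5005 mm^2

5005


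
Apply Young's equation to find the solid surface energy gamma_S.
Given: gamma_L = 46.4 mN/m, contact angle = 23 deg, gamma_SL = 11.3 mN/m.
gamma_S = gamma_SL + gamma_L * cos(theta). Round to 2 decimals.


theta_rad = 23 * pi/180 = 0.401426
gamma_S = 11.3 + 46.4 * cos(0.401426)
= 54.01 mN/m

54.01


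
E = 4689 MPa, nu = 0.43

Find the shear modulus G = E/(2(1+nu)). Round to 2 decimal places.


G = 4689 / (2 * 1.43)
= 1639.51 MPa

1639.51


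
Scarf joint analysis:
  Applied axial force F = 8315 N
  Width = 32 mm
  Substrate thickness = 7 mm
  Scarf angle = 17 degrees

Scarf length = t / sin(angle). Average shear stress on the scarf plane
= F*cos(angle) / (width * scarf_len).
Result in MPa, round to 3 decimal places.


Scarf length = 7 / sin(17 deg) = 23.9421 mm
cos(17 deg) = 0.956305
Shear = 8315 * 0.956305 / (32 * 23.9421)
= 10.379 MPa

10.379


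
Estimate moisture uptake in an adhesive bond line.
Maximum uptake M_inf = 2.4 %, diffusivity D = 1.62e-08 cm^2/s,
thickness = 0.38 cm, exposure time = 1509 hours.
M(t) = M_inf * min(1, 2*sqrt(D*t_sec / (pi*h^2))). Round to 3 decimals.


Convert time: 1509 h = 5432400 s
ratio = min(1, 2*sqrt(1.62e-08*5432400/(pi*0.38^2)))
= 0.880896
M(t) = 2.4 * 0.880896 = 2.114%

2.114


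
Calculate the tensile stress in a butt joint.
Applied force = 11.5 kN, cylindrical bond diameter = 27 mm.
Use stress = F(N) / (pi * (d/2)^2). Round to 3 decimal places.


A = pi * 13.5^2 = 572.5553 mm^2
sigma = 11500.0 / 572.5553 = 20.085 MPa

20.085


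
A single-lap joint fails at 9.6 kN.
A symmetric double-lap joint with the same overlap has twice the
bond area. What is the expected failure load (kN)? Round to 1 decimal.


Double-lap load = 2 * 9.6 = 19.2 kN

19.2


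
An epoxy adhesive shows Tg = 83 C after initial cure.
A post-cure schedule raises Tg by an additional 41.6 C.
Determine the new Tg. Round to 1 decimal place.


New Tg = 83 + 41.6
= 124.6 C

124.6


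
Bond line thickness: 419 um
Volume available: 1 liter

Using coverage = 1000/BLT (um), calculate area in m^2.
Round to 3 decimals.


1 L = 1e6 mm^3, thickness = 419 um = 0.419 mm
Area = 1e6 / 0.419 mm^2 = (1e6 / 0.419) / 1e6 m^2 = 1000 / 419 m^2
= 2.387 m^2

2.387


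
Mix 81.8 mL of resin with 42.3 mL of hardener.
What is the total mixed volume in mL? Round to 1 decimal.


Total = 81.8 + 42.3 = 124.1 mL

124.1


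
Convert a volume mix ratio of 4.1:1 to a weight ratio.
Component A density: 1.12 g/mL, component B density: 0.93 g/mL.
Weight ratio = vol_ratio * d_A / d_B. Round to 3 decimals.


= 4.1 * 1.12 / 0.93 = 4.938

4.938


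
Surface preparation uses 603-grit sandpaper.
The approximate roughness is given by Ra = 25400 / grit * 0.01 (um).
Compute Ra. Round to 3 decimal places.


Ra = 25400 / 603 * 0.01
= 254 / 603
= 0.421 um

0.421


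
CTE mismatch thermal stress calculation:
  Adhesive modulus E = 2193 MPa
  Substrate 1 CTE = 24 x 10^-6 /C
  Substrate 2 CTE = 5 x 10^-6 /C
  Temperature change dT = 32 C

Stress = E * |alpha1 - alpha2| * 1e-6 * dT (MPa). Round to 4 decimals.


delta_alpha = |24 - 5| = 19 x 10^-6/C
Stress = 2193 * 19e-6 * 32
= 1.3333 MPa

1.3333


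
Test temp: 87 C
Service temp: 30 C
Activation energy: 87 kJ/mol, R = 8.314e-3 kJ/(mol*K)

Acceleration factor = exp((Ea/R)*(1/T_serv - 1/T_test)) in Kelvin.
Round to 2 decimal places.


AF = exp((87/0.008314)*(1/303.15 - 1/360.15))
= 235.84

235.84


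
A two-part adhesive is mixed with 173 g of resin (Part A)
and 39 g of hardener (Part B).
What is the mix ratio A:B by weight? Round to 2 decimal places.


Mix ratio = mass_A / mass_B
= 173 / 39
= 4.44

4.44
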